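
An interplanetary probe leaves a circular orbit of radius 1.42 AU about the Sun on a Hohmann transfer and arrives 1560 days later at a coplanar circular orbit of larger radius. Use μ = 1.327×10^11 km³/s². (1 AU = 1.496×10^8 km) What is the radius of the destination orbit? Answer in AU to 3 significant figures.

r₂ = 6.94 AU

In km: r₁ = 1.42 × 1.496×10^8 = 2.12432×10^8 km.
Transfer time t = 1560 days = 1.34784×10^8 s, and t = π√(a_t³/μ).
So a_t = (μ t²/π²)^(1/3) = (1.327×10^11 × (1.34784×10^8)² / π²)^(1/3) = 6.2510×10^8 km.
Since a_t = (r₁ + r₂)/2, r₂ = 2a_t − r₁ = 2×6.2510×10^8 − 2.12432×10^8 = 1.037768×10^9 km.
In AU: r₂ = 1.037768×10^9 / 1.496×10^8 = 6.94 AU.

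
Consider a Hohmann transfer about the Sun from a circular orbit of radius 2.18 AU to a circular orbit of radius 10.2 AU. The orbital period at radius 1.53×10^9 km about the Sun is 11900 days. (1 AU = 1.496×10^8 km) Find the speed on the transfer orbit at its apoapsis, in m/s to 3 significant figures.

From Kepler's third law T² = 4π²r³/μ at r = 1.53×10^9 km, T = 11900 days = 11900 × 86400 s = 1.02816×10^9 s: μ = 4π²r³/T² = 1.33756×10^11 km³/s².
In km: r₁ = 2.18 × 1.496×10^8 = 3.26128×10^8 km; r₂ = 10.2 × 1.496×10^8 = 1.52592×10^9 km.
Transfer-ellipse semi-major axis a_t = (r₁ + r₂)/2 = (3.26128×10^8 + 1.52592×10^9)/2 = 9.26024×10^8 km.
The apoapsis of the transfer ellipse is at r = 1.52592×10^9 km.
Applying v² = μ(2/r − 1/a_t): v = 5.556 km/s.

v = 5560 m/s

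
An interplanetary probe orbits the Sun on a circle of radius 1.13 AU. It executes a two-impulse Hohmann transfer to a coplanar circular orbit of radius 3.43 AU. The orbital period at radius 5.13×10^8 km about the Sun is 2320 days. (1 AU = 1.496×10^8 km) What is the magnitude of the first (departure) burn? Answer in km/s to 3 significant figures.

Δv₁ = 6.35 km/s

From Kepler's third law T² = 4π²r³/μ at r = 5.13×10^8 km, T = 2320 days = 2320 × 86400 s = 2.00448×10^8 s: μ = 4π²r³/T² = 1.32650×10^11 km³/s².
In km: r₁ = 1.13 × 1.496×10^8 = 1.69048×10^8 km; r₂ = 3.43 × 1.496×10^8 = 5.13128×10^8 km.
Semi-major axis of the transfer orbit: a_t = (1.69048×10^8 + 5.13128×10^8)/2 = 3.41088×10^8 km.
Circular speed at r = 1.69048×10^8 km: v_c = √(μ/r) = 28.012 km/s.
Vis-viva on the transfer ellipse at r = 1.69048×10^8 km gives v_t = √[μ(2/r − 1/a_t)] = 34.358 km/s.
Δv₁ = |v_t − v_c| = |34.358 − 28.012| = 6.346 km/s.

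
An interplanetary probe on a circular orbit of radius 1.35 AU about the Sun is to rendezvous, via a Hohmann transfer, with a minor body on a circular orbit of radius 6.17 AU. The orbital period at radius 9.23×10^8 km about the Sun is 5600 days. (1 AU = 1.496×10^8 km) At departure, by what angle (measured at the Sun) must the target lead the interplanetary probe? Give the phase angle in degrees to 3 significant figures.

From Kepler's third law T² = 4π²r³/μ at r = 9.23×10^8 km, T = 5600 days = 5600 × 86400 s = 4.8384×10^8 s: μ = 4π²r³/T² = 1.32605×10^11 km³/s².
In km: r₁ = 1.35 × 1.496×10^8 = 2.0196×10^8 km; r₂ = 6.17 × 1.496×10^8 = 9.23032×10^8 km.
Transfer-ellipse semi-major axis a_t = (r₁ + r₂)/2 = (2.0196×10^8 + 9.23032×10^8)/2 = 5.62496×10^8 km.
Transfer time t = π√(a_t³/μ) = 1.15093×10^8 s.
The target's mean motion on its circular orbit is ω₂ = √(μ/r₂³) = 1.29854×10^-8 rad/s.
Angle swept by the target during transfer: ω₂·t = 1.4945 rad = 85.63°.
Arrival is 180° from departure on the ellipse, so φ = 180° − 85.63° = 94.4°.

φ = 94.4°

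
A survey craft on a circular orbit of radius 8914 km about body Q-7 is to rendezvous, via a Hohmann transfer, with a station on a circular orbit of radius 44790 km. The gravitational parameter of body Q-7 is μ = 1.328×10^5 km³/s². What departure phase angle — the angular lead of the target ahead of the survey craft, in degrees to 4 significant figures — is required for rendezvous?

Transfer-ellipse semi-major axis a_t = (r₁ + r₂)/2 = (8914 + 44790)/2 = 26852 km.
Transfer time t = π√(a_t³/μ) = 37933 s.
Target angular speed ω₂ = √(μ/r₂³) = 3.8444×10^-5 rad/s.
Angle swept by the target during transfer: ω₂·t = 1.4583 rad = 83.55°.
Arrival is 180° from departure on the ellipse, so φ = 180° − 83.55° = 96.45°.

φ = 96.45°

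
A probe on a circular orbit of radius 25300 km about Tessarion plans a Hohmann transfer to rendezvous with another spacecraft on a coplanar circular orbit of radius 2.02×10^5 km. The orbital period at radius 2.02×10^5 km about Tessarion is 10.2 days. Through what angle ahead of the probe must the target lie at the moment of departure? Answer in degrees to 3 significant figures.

φ = 104°

From Kepler's third law T² = 4π²r³/μ at r = 2.02×10^5 km, T = 10.2 days = 10.2 × 86400 s = 8.8128×10^5 s: μ = 4π²r³/T² = 4.18973×10^5 km³/s².
Semi-major axis of the transfer orbit: a_t = (25300 + 2.020×10^5)/2 = 1.1365×10^5 km.
Transfer time t = π√(a_t³/μ) = 1.8596×10^5 s.
Target angular speed ω₂ = √(μ/r₂³) = 7.1296×10^-6 rad/s.
Angle swept by the target during transfer: ω₂·t = 1.3258 rad = 75.96°.
The probe traverses 180° on the transfer ellipse, so the target must lead by 180° − 75.96° = 104°.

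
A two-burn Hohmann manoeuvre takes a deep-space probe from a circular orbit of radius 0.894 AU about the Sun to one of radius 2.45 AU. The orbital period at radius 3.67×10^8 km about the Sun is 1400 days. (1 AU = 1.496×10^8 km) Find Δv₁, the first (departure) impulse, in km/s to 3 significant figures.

Δv₁ = 6.65 km/s

From Kepler's third law T² = 4π²r³/μ at r = 3.67×10^8 km, T = 1400 days = 1400 × 86400 s = 1.2096×10^8 s: μ = 4π²r³/T² = 1.33375×10^11 km³/s².
In km: r₁ = 0.894 × 1.496×10^8 = 1.337424×10^8 km; r₂ = 2.45 × 1.496×10^8 = 3.6652×10^8 km.
Transfer-ellipse semi-major axis a_t = (r₁ + r₂)/2 = (1.337424×10^8 + 3.6652×10^8)/2 = 2.501312×10^8 km.
On the circular orbit at r = 1.337424×10^8 km, v_c = √(μ/r) = 31.57931 km/s.
Transfer-orbit speed at the same r (vis-viva, a = a_t): v_t = √[μ(2/r − 1/a_t)] = 38.22676 km/s.
Δv₁ = |v_t − v_c| = |38.22676 − 31.57931| = 6.647 km/s.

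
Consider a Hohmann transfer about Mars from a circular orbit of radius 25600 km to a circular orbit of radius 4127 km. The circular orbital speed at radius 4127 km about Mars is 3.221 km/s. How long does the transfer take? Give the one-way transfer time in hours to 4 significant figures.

t = 7.642 hours

From the circular-orbit relation v² = μ/r at r = 4127 km: μ = v²r = (3.221)² × 4127 = 42817.0 km³/s².
The Hohmann ellipse has a_t = (r₁ + r₂)/2 = 14863.5 km.
Half the transfer-orbit period gives t = π√(a_t³/μ) = 27510 s.
Converting: 27510 s ÷ 3600 s/hour = 7.642 hours.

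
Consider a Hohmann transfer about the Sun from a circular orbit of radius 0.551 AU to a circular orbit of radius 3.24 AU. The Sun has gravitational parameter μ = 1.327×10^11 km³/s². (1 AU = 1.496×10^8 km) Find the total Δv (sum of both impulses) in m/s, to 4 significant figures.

In km: r₁ = 0.551 × 1.496×10^8 = 8.24296×10^7 km; r₂ = 3.24 × 1.496×10^8 = 4.84704×10^8 km.
Transfer-ellipse semi-major axis a_t = (r₁ + r₂)/2 = (8.24296×10^7 + 4.84704×10^8)/2 = 2.835668×10^8 km.
Circular speed at r₁: v₁ = √(μ/r₁) = √(1.327×10^11/8.24296×10^7) = 40.123 km/s.
On the transfer ellipse at r₁, vis-viva gives v_p = √[μ(2/r₁ − 1/a_t)] = 52.457 km/s.
First burn Δv₁ = |v_p − v₁| = 12.334 km/s.
At r₂, v₂ = √(μ/r₂) = 16.54616 km/s.
Transfer-orbit speed at r₂: v_a = √[μ(2/r₂ − 1/a_t)] = 8.920949 km/s.
Second burn Δv₂ = |v₂ − v_a| = 7.6252 km/s.
Total Δv = Δv₁ + Δv₂ = 19.96 km/s.

Δv = 19960 m/s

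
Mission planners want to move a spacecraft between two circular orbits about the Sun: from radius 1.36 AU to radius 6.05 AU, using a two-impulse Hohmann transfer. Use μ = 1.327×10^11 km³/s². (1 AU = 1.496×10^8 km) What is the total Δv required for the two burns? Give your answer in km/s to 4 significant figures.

In km: r₁ = 1.36 × 1.496×10^8 = 2.03456×10^8 km; r₂ = 6.05 × 1.496×10^8 = 9.0508×10^8 km.
Transfer-ellipse semi-major axis a_t = (r₁ + r₂)/2 = (2.03456×10^8 + 9.0508×10^8)/2 = 5.54268×10^8 km.
At r₁ the circular-orbit speed is v₁ = √(μ/r₁) = 25.539 km/s.
Transfer-orbit speed at r₁ (vis-viva): v_p = √[μ(2/r₁ − 1/a_t)] = 32.635 km/s.
First burn Δv₁ = |v_p − v₁| = 7.096 km/s.
Circular speed at r₂: v₂ = √(μ/r₂) = 12.1085 km/s.
Transfer-orbit speed at r₂: v_a = √[μ(2/r₂ − 1/a_t)] = 7.33614 km/s.
Second burn Δv₂ = |v₂ − v_a| = 4.772 km/s.
Δv = Δv₁ + Δv₂ = 7.096 + 4.772 = 11.87 km/s.

Δv = 11.87 km/s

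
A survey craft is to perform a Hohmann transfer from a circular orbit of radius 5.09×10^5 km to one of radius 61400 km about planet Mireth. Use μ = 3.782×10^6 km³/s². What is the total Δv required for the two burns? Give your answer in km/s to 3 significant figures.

Δv = 4.10 km/s

Semi-major axis of the transfer orbit: a_t = (5.090×10^5 + 61400)/2 = 2.852×10^5 km.
Circular speed at r₁: v₁ = √(μ/r₁) = √(3.782×10^6/5.090×10^5) = 2.72585 km/s.
Transfer-orbit speed at r₁ (vis-viva equation): v_a = √[μ(2/r₁ − 1/a_t)] = 1.26477 km/s.
First burn Δv₁ = |v_a − v₁| = 1.4611 km/s.
At r₂, v₂ = √(μ/r₂) = 7.84832 km/s.
Transfer-orbit speed at r₂: v_p = √[μ(2/r₂ − 1/a_t)] = 10.4848 km/s.
Second burn Δv₂ = |v₂ − v_p| = 2.6365 km/s.
Total Δv = Δv₁ + Δv₂ = 4.098 km/s.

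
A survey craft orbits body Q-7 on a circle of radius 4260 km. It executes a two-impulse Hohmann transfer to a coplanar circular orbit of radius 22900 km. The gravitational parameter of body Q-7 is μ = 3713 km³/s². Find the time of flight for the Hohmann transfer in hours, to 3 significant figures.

Semi-major axis of the transfer orbit: a_t = (4260 + 22900)/2 = 13580 km.
Half the transfer-orbit period gives t = π√(a_t³/μ) = 81590 s.
Converting: 81590 s ÷ 3600 s/hour = 22.7 hours.

t = 22.7 hours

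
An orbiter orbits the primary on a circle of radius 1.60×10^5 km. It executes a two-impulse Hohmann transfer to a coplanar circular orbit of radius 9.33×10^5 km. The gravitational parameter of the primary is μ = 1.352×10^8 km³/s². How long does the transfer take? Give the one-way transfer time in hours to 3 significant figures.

Transfer-ellipse semi-major axis a_t = (r₁ + r₂)/2 = (1.600×10^5 + 9.330×10^5)/2 = 5.465×10^5 km.
Transfer time t = π√(a_t³/μ) = π√((5.465×10^5)³ / 1.352×10^8) = 1.092×10^5 s.
Converting: 1.092×10^5 s ÷ 3600 s/hour = 30.3 hours.

t = 30.3 hours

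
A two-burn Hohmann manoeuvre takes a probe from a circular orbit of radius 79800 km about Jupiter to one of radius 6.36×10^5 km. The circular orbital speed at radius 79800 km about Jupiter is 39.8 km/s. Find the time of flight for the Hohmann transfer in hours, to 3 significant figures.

t = 16.6 hours

From the circular-orbit relation v² = μ/r at r = 79800 km: μ = v²r = (39.8)² × 79800 = 1.26406×10^8 km³/s².
Semi-major axis of the transfer orbit: a_t = (79800 + 6.360×10^5)/2 = 3.579×10^5 km.
Half the transfer-orbit period gives t = π√(a_t³/μ) = 59830 s.
Converting: 59830 s ÷ 3600 s/hour = 16.6 hours.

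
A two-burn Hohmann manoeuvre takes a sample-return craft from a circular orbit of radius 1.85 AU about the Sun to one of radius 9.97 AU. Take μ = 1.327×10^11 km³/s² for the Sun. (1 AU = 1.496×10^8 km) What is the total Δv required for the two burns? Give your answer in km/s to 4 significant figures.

Δv = 10.70 km/s

In km: r₁ = 1.85 × 1.496×10^8 = 2.7676×10^8 km; r₂ = 9.97 × 1.496×10^8 = 1.491512×10^9 km.
Transfer-ellipse semi-major axis a_t = (r₁ + r₂)/2 = (2.7676×10^8 + 1.491512×10^9)/2 = 8.84136×10^8 km.
Circular speed at r₁: v₁ = √(μ/r₁) = √(1.327×10^11/2.7676×10^8) = 21.897 km/s.
On the transfer ellipse at r₁, vis-viva gives v_p = √[μ(2/r₁ − 1/a_t)] = 28.441 km/s.
First burn Δv₁ = |v_p − v₁| = 6.544 km/s.
Circular speed at r₂: v₂ = √(μ/r₂) = 9.432 km/s.
Transfer-orbit speed at r₂: v_a = √[μ(2/r₂ − 1/a_t)] = 5.277 km/s.
Second burn Δv₂ = |v₂ − v_a| = 4.155 km/s.
Δv = Δv₁ + Δv₂ = 6.544 + 4.155 = 10.70 km/s.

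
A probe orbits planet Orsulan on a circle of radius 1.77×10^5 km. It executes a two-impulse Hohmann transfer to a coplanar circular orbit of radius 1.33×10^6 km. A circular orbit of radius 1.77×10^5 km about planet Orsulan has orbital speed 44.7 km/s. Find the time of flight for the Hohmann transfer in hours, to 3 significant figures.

From the circular-orbit relation v² = μ/r at r = 1.77×10^5 km: μ = v²r = (44.7)² × 1.77×10^5 = 3.53662×10^8 km³/s².
The Hohmann ellipse has a_t = (r₁ + r₂)/2 = 7.535×10^5 km.
Half the transfer-orbit period gives t = π√(a_t³/μ) = 1.093×10^5 s.
Converting: 1.093×10^5 s ÷ 3600 s/hour = 30.4 hours.

t = 30.4 hours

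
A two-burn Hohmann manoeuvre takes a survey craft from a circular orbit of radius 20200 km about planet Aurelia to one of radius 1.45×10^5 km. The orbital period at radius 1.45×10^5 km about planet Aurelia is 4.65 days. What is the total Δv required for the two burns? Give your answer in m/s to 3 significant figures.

Δv = 3120 m/s

From Kepler's third law T² = 4π²r³/μ at r = 1.45×10^5 km, T = 4.65 days = 4.65 × 86400 s = 4.0176×10^5 s: μ = 4π²r³/T² = 7.45642×10^5 km³/s².
Transfer-ellipse semi-major axis a_t = (r₁ + r₂)/2 = (20200 + 1.450×10^5)/2 = 82600 km.
At r₁ the circular-orbit speed is v₁ = √(μ/r₁) = 6.076 km/s.
Transfer-orbit speed at r₁ (vis-viva): v_p = √[μ(2/r₁ − 1/a_t)] = 8.050 km/s.
First burn Δv₁ = |v_p − v₁| = 1.974 km/s.
At r₂, v₂ = √(μ/r₂) = 2.2677 km/s.
Transfer-orbit speed at r₂: v_a = √[μ(2/r₂ − 1/a_t)] = 1.1214 km/s.
Second burn Δv₂ = |v₂ − v_a| = 1.146 km/s.
Δv = Δv₁ + Δv₂ = 1.974 + 1.146 = 3.120 km/s.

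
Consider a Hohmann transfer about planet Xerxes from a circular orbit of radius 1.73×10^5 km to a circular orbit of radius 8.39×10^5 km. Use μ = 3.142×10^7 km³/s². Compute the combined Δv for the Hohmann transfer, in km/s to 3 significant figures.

The Hohmann ellipse has a_t = (r₁ + r₂)/2 = 5.060×10^5 km.
At r₁ the circular-orbit speed is v₁ = √(μ/r₁) = 13.4766 km/s.
Transfer-orbit speed at r₁ (vis-viva equation): v_p = √[μ(2/r₁ − 1/a_t)] = 17.3534 km/s.
First burn Δv₁ = |v_p − v₁| = 3.877 km/s.
Circular speed at r₂: v₂ = √(μ/r₂) = 6.1196 km/s.
Transfer-orbit speed at r₂: v_a = √[μ(2/r₂ − 1/a_t)] = 3.5782 km/s.
Second burn Δv₂ = |v₂ − v_a| = 2.541 km/s.
Total Δv = Δv₁ + Δv₂ = 6.418 km/s.

Δv = 6.42 km/s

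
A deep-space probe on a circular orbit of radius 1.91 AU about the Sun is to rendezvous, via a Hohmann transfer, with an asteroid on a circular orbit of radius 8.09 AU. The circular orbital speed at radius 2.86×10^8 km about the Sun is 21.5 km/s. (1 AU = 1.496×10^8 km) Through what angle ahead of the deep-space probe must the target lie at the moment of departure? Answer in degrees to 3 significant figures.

φ = 92.5°

From the circular-orbit relation v² = μ/r at r = 2.86×10^8 km: μ = v²r = (21.5)² × 2.86×10^8 = 1.32204×10^11 km³/s².
In km: r₁ = 1.91 × 1.496×10^8 = 2.85736×10^8 km; r₂ = 8.09 × 1.496×10^8 = 1.210264×10^9 km.
Transfer-ellipse semi-major axis a_t = (r₁ + r₂)/2 = (2.85736×10^8 + 1.210264×10^9)/2 = 7.480×10^8 km.
The half-period of the transfer ellipse is t = π√(a_t³/μ) = 1.767587×10^8 s.
The target's mean motion on its circular orbit is ω₂ = √(μ/r₂³) = 8.635775×10^-9 rad/s.
Angle swept by the target during transfer: ω₂·t = 1.5264 rad = 87.46°.
Arrival is 180° from departure on the ellipse, so φ = 180° − 87.46° = 92.5°.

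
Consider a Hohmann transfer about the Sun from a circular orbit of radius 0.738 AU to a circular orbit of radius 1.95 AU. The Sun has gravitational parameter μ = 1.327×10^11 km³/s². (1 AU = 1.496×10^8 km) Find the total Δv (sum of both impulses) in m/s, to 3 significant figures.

Δv = 12600 m/s

In km: r₁ = 0.738 × 1.496×10^8 = 1.104048×10^8 km; r₂ = 1.95 × 1.496×10^8 = 2.9172×10^8 km.
The Hohmann ellipse has a_t = (r₁ + r₂)/2 = 2.010624×10^8 km.
At r₁ the circular-orbit speed is v₁ = √(μ/r₁) = 34.6690 km/s.
Transfer-orbit speed at r₁ (vis-viva): v_p = √[μ(2/r₁ − 1/a_t)] = 41.7599 km/s.
First burn Δv₁ = |v_p − v₁| = 7.0909 km/s.
Circular speed at r₂: v₂ = √(μ/r₂) = 21.3281 km/s.
Transfer-orbit speed at r₂: v_a = √[μ(2/r₂ − 1/a_t)] = 15.8045 km/s.
Second burn Δv₂ = |v₂ − v_a| = 5.5236 km/s.
Δv = Δv₁ + Δv₂ = 7.0909 + 5.5236 = 12.61 km/s.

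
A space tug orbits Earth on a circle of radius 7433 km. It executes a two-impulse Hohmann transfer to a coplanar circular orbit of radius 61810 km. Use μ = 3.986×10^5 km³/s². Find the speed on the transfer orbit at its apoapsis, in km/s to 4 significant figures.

The Hohmann ellipse has a_t = (r₁ + r₂)/2 = 34621.5 km.
The apoapsis of the transfer ellipse is at r = 61810 km.
Vis-viva: v = √[μ(2/r − 1/a_t)] = √[3.986×10^5 × (2/61810 − 1/34621.5)] = 1.177 km/s.

v = 1.177 km/s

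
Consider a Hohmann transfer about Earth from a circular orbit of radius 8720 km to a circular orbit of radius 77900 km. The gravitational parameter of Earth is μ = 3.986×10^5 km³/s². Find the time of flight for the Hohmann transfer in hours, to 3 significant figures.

The Hohmann ellipse has a_t = (r₁ + r₂)/2 = 43310 km.
Transfer time t = π√(a_t³/μ) = π√((43310)³ / 3.986×10^5) = 44850 s.
Converting: 44850 s ÷ 3600 s/hour = 12.5 hours.

t = 12.5 hours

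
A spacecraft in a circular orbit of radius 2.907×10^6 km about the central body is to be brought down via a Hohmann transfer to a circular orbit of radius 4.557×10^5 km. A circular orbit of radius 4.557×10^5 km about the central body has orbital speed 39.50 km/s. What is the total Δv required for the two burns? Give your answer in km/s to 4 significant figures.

From the circular-orbit relation v² = μ/r at r = 4.557×10^5 km: μ = v²r = (39.50)² × 4.557×10^5 = 7.11006×10^8 km³/s².
Transfer-ellipse semi-major axis a_t = (r₁ + r₂)/2 = (2.907×10^6 + 4.557×10^5)/2 = 1.68135×10^6 km.
At r₁ the circular-orbit speed is v₁ = √(μ/r₁) = 15.639 km/s.
Transfer-orbit speed at r₁ (vis-viva equation): v_a = √[μ(2/r₁ − 1/a_t)] = 8.1419 km/s.
First burn Δv₁ = |v_a − v₁| = 7.497 km/s.
Circular speed at r₂: v₂ = √(μ/r₂) = 39.50 km/s.
Transfer-orbit speed at r₂: v_p = √[μ(2/r₂ − 1/a_t)] = 51.94 km/s.
Second burn Δv₂ = |v₂ − v_p| = 12.44 km/s.
Total Δv = Δv₁ + Δv₂ = 19.94 km/s.

Δv = 19.94 km/s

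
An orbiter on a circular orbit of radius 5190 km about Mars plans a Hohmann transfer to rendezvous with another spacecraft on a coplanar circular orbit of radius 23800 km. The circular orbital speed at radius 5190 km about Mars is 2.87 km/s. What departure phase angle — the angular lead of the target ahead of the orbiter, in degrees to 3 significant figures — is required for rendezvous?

From the circular-orbit relation v² = μ/r at r = 5190 km: μ = v²r = (2.87)² × 5190 = 42749.5 km³/s².
The Hohmann ellipse has a_t = (r₁ + r₂)/2 = 14495 km.
Transfer time t = π√(a_t³/μ) = 26516.2 s.
The target's mean motion on its circular orbit is ω₂ = √(μ/r₂³) = 5.63119×10^-5 rad/s.
Angle swept by the target during transfer: ω₂·t = 1.49318 rad = 85.553°.
The orbiter traverses 180° on the transfer ellipse, so the target must lead by 180° − 85.553° = 94.4°.

φ = 94.4°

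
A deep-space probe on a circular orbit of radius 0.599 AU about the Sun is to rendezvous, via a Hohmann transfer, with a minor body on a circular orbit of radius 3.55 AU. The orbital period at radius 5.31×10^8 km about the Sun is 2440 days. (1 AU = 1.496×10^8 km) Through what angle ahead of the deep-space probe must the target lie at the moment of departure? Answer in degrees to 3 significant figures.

From Kepler's third law T² = 4π²r³/μ at r = 5.31×10^8 km, T = 2440 days = 2440 × 86400 s = 2.10816×10^8 s: μ = 4π²r³/T² = 1.32995×10^11 km³/s².
In km: r₁ = 0.599 × 1.496×10^8 = 8.96104×10^7 km; r₂ = 3.55 × 1.496×10^8 = 5.3108×10^8 km.
The Hohmann ellipse has a_t = (r₁ + r₂)/2 = 3.103452×10^8 km.
Transfer time t = π√(a_t³/μ) = 4.7098×10^7 s.
Target angular speed ω₂ = √(μ/r₂³) = 2.9797×10^-8 rad/s.
Angle swept by the target during transfer: ω₂·t = 1.4034 rad = 80.41°.
Arrival is 180° from departure on the ellipse, so φ = 180° − 80.41° = 99.6°.

φ = 99.6°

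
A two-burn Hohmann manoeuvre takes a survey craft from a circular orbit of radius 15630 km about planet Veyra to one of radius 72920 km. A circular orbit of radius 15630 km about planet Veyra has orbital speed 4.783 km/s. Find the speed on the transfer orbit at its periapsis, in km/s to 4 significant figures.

v = 6.138 km/s

From the circular-orbit relation v² = μ/r at r = 15630 km: μ = v²r = (4.783)² × 15630 = 3.57569×10^5 km³/s².
The Hohmann ellipse has a_t = (r₁ + r₂)/2 = 44275 km.
At periapsis, r = 15630 km.
Applying v² = μ(2/r − 1/a_t): v = 6.138 km/s.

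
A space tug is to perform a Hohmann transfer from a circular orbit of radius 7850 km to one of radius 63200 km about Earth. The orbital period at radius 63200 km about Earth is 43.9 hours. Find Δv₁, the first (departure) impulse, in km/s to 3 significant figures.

Δv₁ = 2.38 km/s

From Kepler's third law T² = 4π²r³/μ at r = 63200 km, T = 43.9 hours = 43.9 × 3600 s = 1.5804×10^5 s: μ = 4π²r³/T² = 3.99004×10^5 km³/s².
Transfer-ellipse semi-major axis a_t = (r₁ + r₂)/2 = (7850 + 63200)/2 = 35525 km.
On the circular orbit at r = 7850 km, v_c = √(μ/r) = 7.129 km/s.
Transfer-orbit speed at the same r (vis-viva, a = a_t): v_t = √[μ(2/r − 1/a_t)] = 9.509 km/s.
Δv₁ = |v_t − v_c| = |9.509 − 7.129| = 2.380 km/s.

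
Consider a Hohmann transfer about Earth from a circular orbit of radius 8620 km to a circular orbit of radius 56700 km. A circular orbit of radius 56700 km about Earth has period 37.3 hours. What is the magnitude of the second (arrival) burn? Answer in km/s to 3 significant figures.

Δv₂ = 1.29 km/s

From Kepler's third law T² = 4π²r³/μ at r = 56700 km, T = 37.3 hours = 37.3 × 3600 s = 1.3428×10^5 s: μ = 4π²r³/T² = 3.99104×10^5 km³/s².
Semi-major axis of the transfer orbit: a_t = (8620 + 56700)/2 = 32660 km.
Circular speed at r = 56700 km: v_c = √(μ/r) = 2.653 km/s.
Vis-viva on the transfer ellipse at r = 56700 km gives v_t = √[μ(2/r − 1/a_t)] = 1.363 km/s.
Δv₂ = |v_t − v_c| = |1.363 − 2.653| = 1.290 km/s.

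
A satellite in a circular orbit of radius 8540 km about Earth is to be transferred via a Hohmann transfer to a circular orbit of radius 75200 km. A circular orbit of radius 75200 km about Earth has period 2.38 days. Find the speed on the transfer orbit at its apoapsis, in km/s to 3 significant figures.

From Kepler's third law T² = 4π²r³/μ at r = 75200 km, T = 2.38 days = 2.38 × 86400 s = 2.05632×10^5 s: μ = 4π²r³/T² = 3.97038×10^5 km³/s².
Transfer-ellipse semi-major axis a_t = (r₁ + r₂)/2 = (8540 + 75200)/2 = 41870 km.
At apoapsis, r = 75200 km.
Vis-viva: v = √[μ(2/r − 1/a_t)] = √[3.97038×10^5 × (2/75200 − 1/41870)] = 1.038 km/s.

v = 1.04 km/s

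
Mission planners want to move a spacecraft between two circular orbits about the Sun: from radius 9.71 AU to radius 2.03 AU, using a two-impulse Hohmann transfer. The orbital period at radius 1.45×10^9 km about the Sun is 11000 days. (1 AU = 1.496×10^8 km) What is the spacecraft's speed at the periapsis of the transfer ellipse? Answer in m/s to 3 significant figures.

v = 26900 m/s

From Kepler's third law T² = 4π²r³/μ at r = 1.45×10^9 km, T = 11000 days = 11000 × 86400 s = 9.504×10^8 s: μ = 4π²r³/T² = 1.33245×10^11 km³/s².
In km: r₁ = 9.71 × 1.496×10^8 = 1.452616×10^9 km; r₂ = 2.03 × 1.496×10^8 = 3.03688×10^8 km.
Semi-major axis of the transfer orbit: a_t = (1.452616×10^9 + 3.03688×10^8)/2 = 8.78152×10^8 km.
At periapsis, r = 3.03688×10^8 km.
Applying v² = μ(2/r − 1/a_t): v = 26.94 km/s.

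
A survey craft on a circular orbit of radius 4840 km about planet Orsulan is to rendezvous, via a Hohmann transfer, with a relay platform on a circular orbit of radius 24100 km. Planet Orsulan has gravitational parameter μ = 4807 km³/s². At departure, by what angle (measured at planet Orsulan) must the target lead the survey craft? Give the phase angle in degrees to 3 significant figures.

Semi-major axis of the transfer orbit: a_t = (4840 + 24100)/2 = 14470 km.
Transfer time t = π√(a_t³/μ) = 78871 s.
The target's mean motion on its circular orbit is ω₂ = √(μ/r₂³) = 1.8532×10^-5 rad/s.
Angle swept by the target during transfer: ω₂·t = 1.4616 rad = 83.74°.
The survey craft traverses 180° on the transfer ellipse, so the target must lead by 180° − 83.74° = 96.3°.

φ = 96.3°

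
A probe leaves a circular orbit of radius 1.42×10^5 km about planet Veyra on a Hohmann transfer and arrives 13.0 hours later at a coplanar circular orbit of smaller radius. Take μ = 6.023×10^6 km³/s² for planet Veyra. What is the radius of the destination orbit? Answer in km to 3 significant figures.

r₂ = 78300 km

Transfer time t = 13.0 hours = 46800 s, and t = π√(a_t³/μ).
So a_t = (μ t²/π²)^(1/3) = (6.023×10^6 × (46800)² / π²)^(1/3) = 1.1015×10^5 km.
Since a_t = (r₁ + r₂)/2, r₂ = 2a_t − r₁ = 2×1.1015×10^5 − 1.420×10^5 = 78300 km.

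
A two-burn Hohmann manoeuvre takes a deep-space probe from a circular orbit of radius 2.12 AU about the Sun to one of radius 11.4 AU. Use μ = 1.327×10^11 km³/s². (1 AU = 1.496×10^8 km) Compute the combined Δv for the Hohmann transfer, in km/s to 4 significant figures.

In km: r₁ = 2.12 × 1.496×10^8 = 3.17152×10^8 km; r₂ = 11.4 × 1.496×10^8 = 1.70544×10^9 km.
Semi-major axis of the transfer orbit: a_t = (3.17152×10^8 + 1.70544×10^9)/2 = 1.011296×10^9 km.
At r₁ the circular-orbit speed is v₁ = √(μ/r₁) = 20.455 km/s.
Transfer-orbit speed at r₁ (v² = μ(2/r − 1/a)): v_p = √[μ(2/r₁ − 1/a_t)] = 26.563 km/s.
First burn Δv₁ = |v_p − v₁| = 6.108 km/s.
At r₂, v₂ = √(μ/r₂) = 8.821 km/s.
Transfer-orbit speed at r₂: v_a = √[μ(2/r₂ − 1/a_t)] = 4.940 km/s.
Second burn Δv₂ = |v₂ − v_a| = 3.881 km/s.
Δv = Δv₁ + Δv₂ = 6.108 + 3.881 = 9.989 km/s.

Δv = 9.989 km/s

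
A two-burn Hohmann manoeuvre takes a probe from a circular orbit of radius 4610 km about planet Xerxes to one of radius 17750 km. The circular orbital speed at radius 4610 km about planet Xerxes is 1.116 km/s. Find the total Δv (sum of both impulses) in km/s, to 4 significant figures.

From the circular-orbit relation v² = μ/r at r = 4610 km: μ = v²r = (1.116)² × 4610 = 5741.55 km³/s².
Transfer-ellipse semi-major axis a_t = (r₁ + r₂)/2 = (4610 + 17750)/2 = 11180 km.
At r₁ the circular-orbit speed is v₁ = √(μ/r₁) = 1.1160 km/s.
On the transfer ellipse at r₁, v² = μ(2/r − 1/a) gives v_p = √[μ(2/r₁ − 1/a_t)] = 1.4062 km/s.
First burn Δv₁ = |v_p − v₁| = 0.2902 km/s.
Circular speed at r₂: v₂ = √(μ/r₂) = 0.5687 km/s.
Transfer-orbit speed at r₂: v_a = √[μ(2/r₂ − 1/a_t)] = 0.3652 km/s.
Second burn Δv₂ = |v₂ − v_a| = 0.2035 km/s.
Δv = Δv₁ + Δv₂ = 0.2902 + 0.2035 = 0.4937 km/s.

Δv = 0.4937 km/s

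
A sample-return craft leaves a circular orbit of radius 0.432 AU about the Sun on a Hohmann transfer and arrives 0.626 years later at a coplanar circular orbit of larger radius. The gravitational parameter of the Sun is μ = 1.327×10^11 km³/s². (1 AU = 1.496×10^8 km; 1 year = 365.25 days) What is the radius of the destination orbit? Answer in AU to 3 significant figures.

r₂ = 1.89 AU

In km: r₁ = 0.432 × 1.496×10^8 = 6.46272×10^7 km.
Transfer time t = 0.626 years × 365.25 × 86400 s = 1.97550576×10^7 s, and t = π√(a_t³/μ).
So a_t = (μ t²/π²)^(1/3) = (1.327×10^11 × (1.97550576×10^7)² / π²)^(1/3) = 1.7377×10^8 km.
Since a_t = (r₁ + r₂)/2, r₂ = 2a_t − r₁ = 2×1.7377×10^8 − 6.46272×10^7 = 2.829128×10^8 km.
In AU: r₂ = 2.829128×10^8 / 1.496×10^8 = 1.89 AU.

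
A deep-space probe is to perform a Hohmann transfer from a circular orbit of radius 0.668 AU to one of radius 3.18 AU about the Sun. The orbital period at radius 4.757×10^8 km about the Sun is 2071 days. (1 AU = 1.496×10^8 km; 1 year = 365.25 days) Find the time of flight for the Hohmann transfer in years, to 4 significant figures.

t = 1.334 years

From Kepler's third law T² = 4π²r³/μ at r = 4.757×10^8 km, T = 2071 days = 2071 × 86400 s = 1.789344×10^8 s: μ = 4π²r³/T² = 1.32731×10^11 km³/s².
In km: r₁ = 0.668 × 1.496×10^8 = 9.99328×10^7 km; r₂ = 3.18 × 1.496×10^8 = 4.75728×10^8 km.
The Hohmann ellipse has a_t = (r₁ + r₂)/2 = 2.878304×10^8 km.
Transfer time t = π√(a_t³/μ) = π√((2.878304×10^8)³ / 1.32731×10^11) = 4.211×10^7 s.
Converting: 4.211×10^7 s ÷ 3.15576×10^7 s/year (365.25 × 86400) = 1.334 years.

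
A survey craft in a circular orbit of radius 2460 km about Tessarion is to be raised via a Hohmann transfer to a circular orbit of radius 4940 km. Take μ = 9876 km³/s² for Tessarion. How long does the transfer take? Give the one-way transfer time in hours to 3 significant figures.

t = 1.98 hours

The Hohmann ellipse has a_t = (r₁ + r₂)/2 = 3700 km.
By Kepler's third law the transfer-orbit period is T = 2π√(a_t³/μ), so t = T/2 = 7115 s.
Converting: 7115 s ÷ 3600 s/hour = 1.98 hours.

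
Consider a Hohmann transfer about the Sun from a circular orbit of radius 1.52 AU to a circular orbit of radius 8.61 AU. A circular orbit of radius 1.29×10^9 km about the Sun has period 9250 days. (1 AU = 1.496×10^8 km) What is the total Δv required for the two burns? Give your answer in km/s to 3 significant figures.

From Kepler's third law T² = 4π²r³/μ at r = 1.29×10^9 km, T = 9250 days = 9250 × 86400 s = 7.992×10^8 s: μ = 4π²r³/T² = 1.32684×10^11 km³/s².
In km: r₁ = 1.52 × 1.496×10^8 = 2.27392×10^8 km; r₂ = 8.61 × 1.496×10^8 = 1.288056×10^9 km.
The Hohmann ellipse has a_t = (r₁ + r₂)/2 = 7.57724×10^8 km.
Circular speed at r₁: v₁ = √(μ/r₁) = √(1.32684×10^11/2.27392×10^8) = 24.1558 km/s.
Transfer-orbit speed at r₁ (vis-viva): v_p = √[μ(2/r₁ − 1/a_t)] = 31.4944 km/s.
First burn Δv₁ = |v_p − v₁| = 7.339 km/s.
At r₂, v₂ = √(μ/r₂) = 10.149 km/s.
Transfer-orbit speed at r₂: v_a = √[μ(2/r₂ − 1/a_t)] = 5.5600 km/s.
Second burn Δv₂ = |v₂ − v_a| = 4.589 km/s.
Δv = Δv₁ + Δv₂ = 7.339 + 4.589 = 11.93 km/s.

Δv = 11.9 km/s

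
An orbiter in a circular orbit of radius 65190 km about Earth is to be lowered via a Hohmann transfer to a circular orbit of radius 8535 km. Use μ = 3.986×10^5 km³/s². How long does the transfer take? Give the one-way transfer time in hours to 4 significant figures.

The Hohmann ellipse has a_t = (r₁ + r₂)/2 = 36862.5 km.
Transfer time t = π√(a_t³/μ) = π√((36862.5)³ / 3.986×10^5) = 35220 s.
Converting: 35220 s ÷ 3600 s/hour = 9.783 hours.

t = 9.783 hours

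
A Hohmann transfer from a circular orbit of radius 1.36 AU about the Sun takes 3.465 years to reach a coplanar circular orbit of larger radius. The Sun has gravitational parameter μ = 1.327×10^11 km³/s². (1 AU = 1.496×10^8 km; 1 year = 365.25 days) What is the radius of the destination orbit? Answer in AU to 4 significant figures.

In km: r₁ = 1.36 × 1.496×10^8 = 2.03456×10^8 km.
Transfer time t = 3.465 years × 365.25 × 86400 s = 1.09347084×10^8 s, and t = π√(a_t³/μ).
So a_t = (μ t²/π²)^(1/3) = (1.327×10^11 × (1.09347084×10^8)² / π²)^(1/3) = 5.4374×10^8 km.
Since a_t = (r₁ + r₂)/2, r₂ = 2a_t − r₁ = 2×5.4374×10^8 − 2.03456×10^8 = 8.84024×10^8 km.
In AU: r₂ = 8.84024×10^8 / 1.496×10^8 = 5.909 AU.

r₂ = 5.909 AU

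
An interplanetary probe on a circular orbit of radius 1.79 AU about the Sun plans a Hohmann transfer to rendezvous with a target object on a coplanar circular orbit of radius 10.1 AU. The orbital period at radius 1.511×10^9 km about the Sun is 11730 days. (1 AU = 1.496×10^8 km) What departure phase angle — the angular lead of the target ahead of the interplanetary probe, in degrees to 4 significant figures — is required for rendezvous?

φ = 98.71°

From Kepler's third law T² = 4π²r³/μ at r = 1.511×10^9 km, T = 11730 days = 11730 × 86400 s = 1.013472×10^9 s: μ = 4π²r³/T² = 1.32596×10^11 km³/s².
In km: r₁ = 1.79 × 1.496×10^8 = 2.67784×10^8 km; r₂ = 10.1 × 1.496×10^8 = 1.51096×10^9 km.
Semi-major axis of the transfer orbit: a_t = (2.67784×10^8 + 1.51096×10^9)/2 = 8.89372×10^8 km.
The half-period of the transfer ellipse is t = π√(a_t³/μ) = 2.2883×10^8 s.
Target angular speed ω₂ = √(μ/r₂³) = 6.1999×10^-9 rad/s.
Angle swept by the target during transfer: ω₂·t = 1.4187 rad = 81.29°.
The interplanetary probe traverses 180° on the transfer ellipse, so the target must lead by 180° − 81.29° = 98.71°.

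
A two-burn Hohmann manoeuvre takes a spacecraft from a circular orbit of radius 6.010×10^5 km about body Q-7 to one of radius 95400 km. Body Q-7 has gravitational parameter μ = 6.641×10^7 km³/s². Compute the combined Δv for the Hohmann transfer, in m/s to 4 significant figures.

Δv = 13290 m/s

The Hohmann ellipse has a_t = (r₁ + r₂)/2 = 3.482×10^5 km.
At r₁ the circular-orbit speed is v₁ = √(μ/r₁) = 10.512 km/s.
Transfer-orbit speed at r₁ (vis-viva): v_a = √[μ(2/r₁ − 1/a_t)] = 5.5022 km/s.
First burn Δv₁ = |v_a − v₁| = 5.010 km/s.
Circular speed at r₂: v₂ = √(μ/r₂) = 26.384 km/s.
Transfer-orbit speed at r₂: v_p = √[μ(2/r₂ − 1/a_t)] = 34.663 km/s.
Second burn Δv₂ = |v₂ − v_p| = 8.279 km/s.
Total Δv = Δv₁ + Δv₂ = 13.29 km/s.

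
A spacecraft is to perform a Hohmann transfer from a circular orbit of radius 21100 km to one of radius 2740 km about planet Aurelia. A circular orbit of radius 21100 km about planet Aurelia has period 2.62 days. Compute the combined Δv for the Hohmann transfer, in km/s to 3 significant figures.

Δv = 0.842 km/s

From Kepler's third law T² = 4π²r³/μ at r = 21100 km, T = 2.62 days = 2.62 × 86400 s = 2.26368×10^5 s: μ = 4π²r³/T² = 7237.31 km³/s².
Transfer-ellipse semi-major axis a_t = (r₁ + r₂)/2 = (21100 + 2740)/2 = 11920 km.
Circular speed at r₁: v₁ = √(μ/r₁) = √(7237.31/21100) = 0.58566233 km/s.
On the transfer ellipse at r₁, vis-viva equation gives v_a = √[μ(2/r₁ − 1/a_t)] = 0.28079181 km/s.
First burn Δv₁ = |v_a − v₁| = 0.304871 km/s.
Circular speed at r₂: v₂ = √(μ/r₂) = 1.625224 km/s.
Transfer-orbit speed at r₂: v_p = √[μ(2/r₂ − 1/a_t)] = 2.162302 km/s.
Second burn Δv₂ = |v₂ − v_p| = 0.537078 km/s.
Δv = Δv₁ + Δv₂ = 0.304871 + 0.537078 = 0.8419 km/s.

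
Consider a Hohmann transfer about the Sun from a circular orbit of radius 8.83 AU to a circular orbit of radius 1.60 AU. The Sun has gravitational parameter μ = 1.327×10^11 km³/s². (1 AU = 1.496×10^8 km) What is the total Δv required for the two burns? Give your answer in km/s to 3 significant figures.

In km: r₁ = 8.83 × 1.496×10^8 = 1.320968×10^9 km; r₂ = 1.60 × 1.496×10^8 = 2.3936×10^8 km.
The Hohmann ellipse has a_t = (r₁ + r₂)/2 = 7.80164×10^8 km.
Circular speed at r₁: v₁ = √(μ/r₁) = √(1.327×10^11/1.320968×10^9) = 10.023 km/s.
On the transfer ellipse at r₁, vis-viva gives v_a = √[μ(2/r₁ − 1/a_t)] = 5.5517 km/s.
First burn Δv₁ = |v_a − v₁| = 4.471 km/s.
At r₂, v₂ = √(μ/r₂) = 23.5456 km/s.
Transfer-orbit speed at r₂: v_p = √[μ(2/r₂ − 1/a_t)] = 30.6382 km/s.
Second burn Δv₂ = |v₂ − v_p| = 7.093 km/s.
Δv = Δv₁ + Δv₂ = 4.471 + 7.093 = 11.56 km/s.

Δv = 11.6 km/s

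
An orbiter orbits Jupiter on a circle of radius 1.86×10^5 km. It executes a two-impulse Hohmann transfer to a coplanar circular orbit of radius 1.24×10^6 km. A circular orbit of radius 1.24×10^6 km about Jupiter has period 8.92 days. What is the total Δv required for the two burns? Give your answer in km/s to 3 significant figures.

Δv = 13.3 km/s

From Kepler's third law T² = 4π²r³/μ at r = 1.24×10^6 km, T = 8.92 days = 8.92 × 86400 s = 7.70688×10^5 s: μ = 4π²r³/T² = 1.26727×10^8 km³/s².
The Hohmann ellipse has a_t = (r₁ + r₂)/2 = 7.130×10^5 km.
Circular speed at r₁: v₁ = √(μ/r₁) = √(1.26727×10^8/1.860×10^5) = 26.10 km/s.
On the transfer ellipse at r₁, vis-viva equation gives v_p = √[μ(2/r₁ − 1/a_t)] = 34.42 km/s.
First burn Δv₁ = |v_p − v₁| = 8.320 km/s.
At r₂, v₂ = √(μ/r₂) = 10.109 km/s.
Transfer-orbit speed at r₂: v_a = √[μ(2/r₂ − 1/a_t)] = 5.1634 km/s.
Second burn Δv₂ = |v₂ − v_a| = 4.946 km/s.
Δv = Δv₁ + Δv₂ = 8.320 + 4.946 = 13.27 km/s.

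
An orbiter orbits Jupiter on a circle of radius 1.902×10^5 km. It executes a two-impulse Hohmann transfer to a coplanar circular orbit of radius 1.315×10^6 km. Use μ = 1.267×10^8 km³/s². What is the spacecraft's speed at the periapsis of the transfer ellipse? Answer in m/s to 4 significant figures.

v = 34120 m/s

The Hohmann ellipse has a_t = (r₁ + r₂)/2 = 7.526×10^5 km.
The periapsis of the transfer ellipse is at r = 1.902×10^5 km.
Applying v² = μ(2/r − 1/a_t): v = 34.12 km/s.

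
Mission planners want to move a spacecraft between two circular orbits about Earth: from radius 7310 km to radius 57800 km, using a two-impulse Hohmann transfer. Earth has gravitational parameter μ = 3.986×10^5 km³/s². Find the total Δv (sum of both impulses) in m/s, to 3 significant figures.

Semi-major axis of the transfer orbit: a_t = (7310 + 57800)/2 = 32555 km.
Circular speed at r₁: v₁ = √(μ/r₁) = √(3.986×10^5/7310) = 7.384 km/s.
On the transfer ellipse at r₁, vis-viva gives v_p = √[μ(2/r₁ − 1/a_t)] = 9.839 km/s.
First burn Δv₁ = |v_p − v₁| = 2.455 km/s.
At r₂, v₂ = √(μ/r₂) = 2.626 km/s.
Transfer-orbit speed at r₂: v_a = √[μ(2/r₂ − 1/a_t)] = 1.244 km/s.
Second burn Δv₂ = |v₂ − v_a| = 1.382 km/s.
Total Δv = Δv₁ + Δv₂ = 3.837 km/s.

Δv = 3840 m/s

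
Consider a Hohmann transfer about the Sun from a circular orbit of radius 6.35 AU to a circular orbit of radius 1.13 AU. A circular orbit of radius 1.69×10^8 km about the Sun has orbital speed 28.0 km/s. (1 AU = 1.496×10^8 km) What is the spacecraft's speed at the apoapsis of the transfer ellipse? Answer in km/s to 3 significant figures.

From the circular-orbit relation v² = μ/r at r = 1.69×10^8 km: μ = v²r = (28.0)² × 1.69×10^8 = 1.32496×10^11 km³/s².
In km: r₁ = 6.35 × 1.496×10^8 = 9.4996×10^8 km; r₂ = 1.13 × 1.496×10^8 = 1.69048×10^8 km.
Semi-major axis of the transfer orbit: a_t = (9.4996×10^8 + 1.69048×10^8)/2 = 5.59504×10^8 km.
The apoapsis of the transfer ellipse is at r = 9.4996×10^8 km.
Vis-viva: v = √[μ(2/r − 1/a_t)] = √[1.32496×10^11 × (2/9.4996×10^8 − 1/5.59504×10^8)] = 6.492 km/s.

v = 6.49 km/s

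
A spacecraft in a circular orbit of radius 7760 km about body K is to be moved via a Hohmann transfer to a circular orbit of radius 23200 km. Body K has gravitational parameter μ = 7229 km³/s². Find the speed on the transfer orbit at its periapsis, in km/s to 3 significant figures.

v = 1.18 km/s

Transfer-ellipse semi-major axis a_t = (r₁ + r₂)/2 = (7760 + 23200)/2 = 15480 km.
The periapsis of the transfer ellipse is at r = 7760 km.
From the vis-viva equation, v = √[μ(2/r − 1/a_t)] = 1.182 km/s.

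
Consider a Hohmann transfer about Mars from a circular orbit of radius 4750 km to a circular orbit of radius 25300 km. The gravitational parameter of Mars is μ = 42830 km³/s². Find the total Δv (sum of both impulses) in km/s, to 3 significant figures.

Δv = 1.46 km/s

Semi-major axis of the transfer orbit: a_t = (4750 + 25300)/2 = 15025 km.
Circular speed at r₁: v₁ = √(μ/r₁) = √(42830/4750) = 3.0028 km/s.
On the transfer ellipse at r₁, vis-viva equation gives v_p = √[μ(2/r₁ − 1/a_t)] = 3.8965 km/s.
First burn Δv₁ = |v_p − v₁| = 0.8937 km/s.
At r₂, v₂ = √(μ/r₂) = 1.3011 km/s.
Transfer-orbit speed at r₂: v_a = √[μ(2/r₂ − 1/a_t)] = 0.73157 km/s.
Second burn Δv₂ = |v₂ − v_a| = 0.5695 km/s.
Δv = Δv₁ + Δv₂ = 0.8937 + 0.5695 = 1.463 km/s.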